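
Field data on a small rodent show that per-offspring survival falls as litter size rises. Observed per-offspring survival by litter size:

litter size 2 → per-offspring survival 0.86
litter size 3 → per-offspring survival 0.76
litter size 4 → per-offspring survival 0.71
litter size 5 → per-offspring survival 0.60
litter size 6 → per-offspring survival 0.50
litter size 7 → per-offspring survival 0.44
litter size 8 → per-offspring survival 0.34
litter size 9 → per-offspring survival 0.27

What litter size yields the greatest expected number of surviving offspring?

Expected surviving offspring = c × s(c):
  c=2: 2 × 0.86 = 1.720
  c=3: 3 × 0.76 = 2.280
  c=4: 4 × 0.71 = 2.840
  c=5: 5 × 0.60 = 3.000
  c=6: 6 × 0.50 = 3.000
  c=7: 7 × 0.44 = 3.080
  c=8: 8 × 0.34 = 2.720
  c=9: 9 × 0.27 = 2.430
Maximum at c = 7 (3.080 surviving offspring).

7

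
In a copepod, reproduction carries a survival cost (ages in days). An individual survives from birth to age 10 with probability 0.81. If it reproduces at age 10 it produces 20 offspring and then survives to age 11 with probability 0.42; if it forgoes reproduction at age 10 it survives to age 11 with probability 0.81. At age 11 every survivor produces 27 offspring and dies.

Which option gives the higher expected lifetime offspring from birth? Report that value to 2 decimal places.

breed at age 10: R₀ = 0.81 × (20 + 0.42 × 27) = 0.81 × 31.3400 = 25.3854
delay to age 11: R₀ = 0.81 × (0.81 × 27) = 0.81 × 21.8700 = 17.7147
Higher: breed at age 10 (25.3854).

25.39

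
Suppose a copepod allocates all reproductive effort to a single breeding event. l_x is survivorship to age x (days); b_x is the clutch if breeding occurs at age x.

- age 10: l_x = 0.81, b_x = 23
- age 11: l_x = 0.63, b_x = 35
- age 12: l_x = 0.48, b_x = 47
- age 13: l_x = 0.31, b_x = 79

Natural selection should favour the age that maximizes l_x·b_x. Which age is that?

Expected offspring if breeding at age x = l_x × b_x:
  age 10: 0.81 × 23 = 18.630
  age 11: 0.63 × 35 = 22.050
  age 12: 0.48 × 47 = 22.560
  age 13: 0.31 × 79 = 24.490
Maximum at age 13 (24.490).

13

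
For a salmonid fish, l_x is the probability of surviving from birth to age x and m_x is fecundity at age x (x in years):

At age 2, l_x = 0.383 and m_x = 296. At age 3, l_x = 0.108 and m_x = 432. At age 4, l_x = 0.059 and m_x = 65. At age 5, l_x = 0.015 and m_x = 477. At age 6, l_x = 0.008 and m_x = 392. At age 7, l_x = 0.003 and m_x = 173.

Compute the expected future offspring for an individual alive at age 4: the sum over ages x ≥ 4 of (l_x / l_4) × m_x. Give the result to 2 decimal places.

248.22

l_4 = 0.059. Conditional survival from age 4 to x is l_x / l_4.
  x=4: (0.059/0.059) × 65 = 65.0000
  x=5: (0.015/0.059) × 477 = 121.2712
  x=6: (0.008/0.059) × 392 = 53.1525
  x=7: (0.003/0.059) × 173 = 8.7966
Sum = 65.0000 + 121.2712 + 53.1525 + 8.7966 = 248.2203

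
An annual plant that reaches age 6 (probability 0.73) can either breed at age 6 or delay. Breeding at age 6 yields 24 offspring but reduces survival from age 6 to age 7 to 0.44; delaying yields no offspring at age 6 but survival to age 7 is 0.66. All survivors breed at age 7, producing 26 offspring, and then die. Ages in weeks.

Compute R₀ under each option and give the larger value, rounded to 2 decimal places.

breed at age 6: R₀ = 0.73 × (24 + 0.44 × 26) = 0.73 × 35.4400 = 25.8712
delay to age 7: R₀ = 0.73 × (0.66 × 26) = 0.73 × 17.1600 = 12.5268
Higher: breed at age 6 (25.8712).

25.87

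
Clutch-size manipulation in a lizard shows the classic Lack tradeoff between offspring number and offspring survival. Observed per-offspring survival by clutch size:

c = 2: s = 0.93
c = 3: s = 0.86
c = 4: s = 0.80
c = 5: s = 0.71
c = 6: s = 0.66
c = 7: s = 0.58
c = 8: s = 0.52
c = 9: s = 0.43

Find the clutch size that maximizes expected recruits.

Expected recruits = c × s(c):
  c=2: 2 × 0.93 = 1.860
  c=3: 3 × 0.86 = 2.580
  c=4: 4 × 0.80 = 3.200
  c=5: 5 × 0.71 = 3.550
  c=6: 6 × 0.66 = 3.960
  c=7: 7 × 0.58 = 4.060
  c=8: 8 × 0.52 = 4.160
  c=9: 9 × 0.43 = 3.870
Maximum at c = 8 (4.160 recruits).

8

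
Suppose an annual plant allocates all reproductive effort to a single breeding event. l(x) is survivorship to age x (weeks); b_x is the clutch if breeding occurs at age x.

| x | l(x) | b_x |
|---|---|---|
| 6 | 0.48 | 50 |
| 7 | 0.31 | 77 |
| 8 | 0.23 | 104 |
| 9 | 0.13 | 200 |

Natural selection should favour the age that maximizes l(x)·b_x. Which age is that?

9

Expected offspring if breeding at age x = l(x) × b_x:
  age 6: 0.48 × 50 = 24.000
  age 7: 0.31 × 77 = 23.870
  age 8: 0.23 × 104 = 23.920
  age 9: 0.13 × 200 = 26.000
Maximum at age 9 (26.000).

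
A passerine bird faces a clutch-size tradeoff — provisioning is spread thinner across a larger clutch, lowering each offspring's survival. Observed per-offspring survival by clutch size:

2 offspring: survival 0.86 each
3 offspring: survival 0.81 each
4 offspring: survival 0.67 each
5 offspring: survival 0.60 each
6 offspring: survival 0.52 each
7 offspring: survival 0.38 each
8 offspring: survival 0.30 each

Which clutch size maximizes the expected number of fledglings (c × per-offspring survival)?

6

Expected fledglings = c × s(c):
  c=2: 2 × 0.86 = 1.720
  c=3: 3 × 0.81 = 2.430
  c=4: 4 × 0.67 = 2.680
  c=5: 5 × 0.60 = 3.000
  c=6: 6 × 0.52 = 3.120
  c=7: 7 × 0.38 = 2.660
  c=8: 8 × 0.30 = 2.400
Maximum at c = 6 (3.120 fledglings).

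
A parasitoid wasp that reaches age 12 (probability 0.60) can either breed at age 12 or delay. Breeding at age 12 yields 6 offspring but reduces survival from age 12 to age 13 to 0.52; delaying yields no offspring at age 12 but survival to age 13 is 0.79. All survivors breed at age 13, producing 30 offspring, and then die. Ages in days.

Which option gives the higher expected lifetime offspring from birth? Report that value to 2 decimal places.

breed at age 12: R₀ = 0.60 × (6 + 0.52 × 30) = 0.60 × 21.6000 = 12.9600
delay to age 13: R₀ = 0.60 × (0.79 × 30) = 0.60 × 23.7000 = 14.2200
Higher: delay to age 13 (14.2200).

14.22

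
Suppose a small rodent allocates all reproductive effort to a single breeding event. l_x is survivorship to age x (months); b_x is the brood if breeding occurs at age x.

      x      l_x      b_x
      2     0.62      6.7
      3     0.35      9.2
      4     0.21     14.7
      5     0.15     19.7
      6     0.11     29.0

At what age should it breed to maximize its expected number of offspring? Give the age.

Expected offspring if breeding at age x = l_x × b_x:
  age 2: 0.62 × 6.7 = 4.154
  age 3: 0.35 × 9.2 = 3.220
  age 4: 0.21 × 14.7 = 3.087
  age 5: 0.15 × 19.7 = 2.955
  age 6: 0.11 × 29.0 = 3.190
Maximum at age 2 (4.154).

2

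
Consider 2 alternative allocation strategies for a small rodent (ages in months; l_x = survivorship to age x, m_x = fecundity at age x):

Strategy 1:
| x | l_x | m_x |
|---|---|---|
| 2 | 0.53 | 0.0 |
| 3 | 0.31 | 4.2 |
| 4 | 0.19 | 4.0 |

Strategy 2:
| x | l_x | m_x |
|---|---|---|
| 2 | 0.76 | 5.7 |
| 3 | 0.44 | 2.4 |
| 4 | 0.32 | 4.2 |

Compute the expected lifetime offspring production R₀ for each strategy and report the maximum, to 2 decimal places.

Strategy 1: R₀ = 0.53×0.0 + 0.31×4.2 + 0.19×4.0 = 2.0620
Strategy 2: R₀ = 0.76×5.7 + 0.44×2.4 + 0.32×4.2 = 6.7320
Highest R₀: strategy 2 with 6.7320.

6.73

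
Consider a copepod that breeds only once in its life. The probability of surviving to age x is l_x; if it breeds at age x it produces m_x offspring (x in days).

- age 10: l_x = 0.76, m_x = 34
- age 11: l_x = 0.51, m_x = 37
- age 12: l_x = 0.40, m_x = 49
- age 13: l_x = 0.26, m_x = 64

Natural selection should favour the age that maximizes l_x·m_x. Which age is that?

Expected offspring if breeding at age x = l_x × m_x:
  age 10: 0.76 × 34 = 25.840
  age 11: 0.51 × 37 = 18.870
  age 12: 0.40 × 49 = 19.600
  age 13: 0.26 × 64 = 16.640
Maximum at age 10 (25.840).

10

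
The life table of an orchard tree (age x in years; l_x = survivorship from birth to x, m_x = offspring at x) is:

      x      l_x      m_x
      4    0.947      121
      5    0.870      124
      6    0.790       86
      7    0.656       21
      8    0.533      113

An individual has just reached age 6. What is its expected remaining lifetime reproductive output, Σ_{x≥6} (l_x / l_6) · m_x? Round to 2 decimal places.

179.68

l_6 = 0.790. Conditional survival from age 6 to x is l_x / l_6.
  x=6: (0.790/0.790) × 86 = 86.0000
  x=7: (0.656/0.790) × 21 = 17.4380
  x=8: (0.533/0.790) × 113 = 76.2392
Sum = 86.0000 + 17.4380 + 76.2392 = 179.6772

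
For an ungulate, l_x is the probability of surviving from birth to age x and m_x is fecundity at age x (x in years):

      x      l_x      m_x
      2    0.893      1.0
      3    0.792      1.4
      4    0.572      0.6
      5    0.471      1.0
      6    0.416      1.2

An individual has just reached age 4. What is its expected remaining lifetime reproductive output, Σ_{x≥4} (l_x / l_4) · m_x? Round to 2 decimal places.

l_4 = 0.572. Conditional survival from age 4 to x is l_x / l_4.
  x=4: (0.572/0.572) × 0.6 = 0.6000
  x=5: (0.471/0.572) × 1.0 = 0.8234
  x=6: (0.416/0.572) × 1.2 = 0.8727
Sum = 0.6000 + 0.8234 + 0.8727 = 2.2962

2.30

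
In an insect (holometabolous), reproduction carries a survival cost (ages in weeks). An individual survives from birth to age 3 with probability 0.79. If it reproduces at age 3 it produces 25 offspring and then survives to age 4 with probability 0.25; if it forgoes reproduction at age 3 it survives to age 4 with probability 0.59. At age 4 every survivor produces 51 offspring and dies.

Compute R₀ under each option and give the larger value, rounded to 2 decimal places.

breed at age 3: R₀ = 0.79 × (25 + 0.25 × 51) = 0.79 × 37.7500 = 29.8225
delay to age 4: R₀ = 0.79 × (0.59 × 51) = 0.79 × 30.0900 = 23.7711
Higher: breed at age 3 (29.8225).

29.82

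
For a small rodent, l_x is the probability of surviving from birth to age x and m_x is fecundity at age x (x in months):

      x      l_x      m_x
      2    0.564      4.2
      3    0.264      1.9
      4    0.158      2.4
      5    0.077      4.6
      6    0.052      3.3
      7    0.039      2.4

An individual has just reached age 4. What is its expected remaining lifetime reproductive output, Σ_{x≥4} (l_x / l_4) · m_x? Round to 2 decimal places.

l_4 = 0.158. Conditional survival from age 4 to x is l_x / l_4.
  x=4: (0.158/0.158) × 2.4 = 2.4000
  x=5: (0.077/0.158) × 4.6 = 2.2418
  x=6: (0.052/0.158) × 3.3 = 1.0861
  x=7: (0.039/0.158) × 2.4 = 0.5924
Sum = 2.4000 + 2.2418 + 1.0861 + 0.5924 = 6.3203

6.32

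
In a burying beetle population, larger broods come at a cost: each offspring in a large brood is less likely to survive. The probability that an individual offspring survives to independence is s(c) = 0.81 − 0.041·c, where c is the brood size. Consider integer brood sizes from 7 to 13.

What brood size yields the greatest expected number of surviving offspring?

10

Expected surviving offspring = c × s(c):
  c=7: 7 × 0.523 = 3.661
  c=8: 8 × 0.482 = 3.856
  c=9: 9 × 0.441 = 3.969
  c=10: 10 × 0.400 = 4.000
  c=11: 11 × 0.359 = 3.949
  c=12: 12 × 0.318 = 3.816
  c=13: 13 × 0.277 = 3.601
Maximum at c = 10 (4.000 surviving offspring).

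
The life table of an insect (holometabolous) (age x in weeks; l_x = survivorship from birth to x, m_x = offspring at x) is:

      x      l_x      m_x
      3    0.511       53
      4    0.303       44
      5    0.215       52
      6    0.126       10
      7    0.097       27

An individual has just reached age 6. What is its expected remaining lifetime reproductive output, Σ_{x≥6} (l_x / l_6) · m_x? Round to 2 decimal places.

30.79

l_6 = 0.126. Conditional survival from age 6 to x is l_x / l_6.
  x=6: (0.126/0.126) × 10 = 10.0000
  x=7: (0.097/0.126) × 27 = 20.7857
Sum = 10.0000 + 20.7857 = 30.7857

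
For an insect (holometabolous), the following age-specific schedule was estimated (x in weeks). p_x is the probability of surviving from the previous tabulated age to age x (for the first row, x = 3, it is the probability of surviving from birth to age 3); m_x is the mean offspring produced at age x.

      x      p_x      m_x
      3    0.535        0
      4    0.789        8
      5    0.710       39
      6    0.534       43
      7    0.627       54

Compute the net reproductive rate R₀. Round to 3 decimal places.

27.366

Survivorship from birth: l_x = p_3·p_4·…·p_x.
  l_3 = 0.53500
  l_4 = 0.42212
  l_5 = 0.29970
  l_6 = 0.16004
  l_7 = 0.10035
R₀ = Σ l_x m_x:
  age 3: 0.53500 × 0 = 0.0000
  age 4: 0.42212 × 8 = 3.3770
  age 5: 0.29970 × 39 = 11.6883
  age 6: 0.16004 × 43 = 6.8817
  age 7: 0.10035 × 54 = 5.4189
R₀ = 0.0000 + 3.3770 + 11.6883 + 6.8817 + 5.4189 = 27.3659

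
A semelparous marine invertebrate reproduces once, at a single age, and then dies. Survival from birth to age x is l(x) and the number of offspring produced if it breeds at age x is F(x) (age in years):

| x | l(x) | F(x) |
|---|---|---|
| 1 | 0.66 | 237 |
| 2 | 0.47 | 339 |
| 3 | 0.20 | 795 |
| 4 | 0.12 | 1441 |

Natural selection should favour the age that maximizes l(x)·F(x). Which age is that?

4

Expected offspring if breeding at age x = l(x) × F(x):
  age 1: 0.66 × 237 = 156.420
  age 2: 0.47 × 339 = 159.330
  age 3: 0.20 × 795 = 159.000
  age 4: 0.12 × 1441 = 172.920
Maximum at age 4 (172.920).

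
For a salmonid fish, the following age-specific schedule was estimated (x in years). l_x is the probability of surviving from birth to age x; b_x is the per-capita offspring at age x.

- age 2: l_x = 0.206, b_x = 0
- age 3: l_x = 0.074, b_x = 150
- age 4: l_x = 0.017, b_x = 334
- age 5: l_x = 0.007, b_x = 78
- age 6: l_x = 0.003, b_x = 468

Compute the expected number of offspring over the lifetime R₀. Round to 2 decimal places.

18.73

R₀ = Σ l_x b_x:
  age 2: 0.206 × 0 = 0.0000
  age 3: 0.074 × 150 = 11.1000
  age 4: 0.017 × 334 = 5.6780
  age 5: 0.007 × 78 = 0.5460
  age 6: 0.003 × 468 = 1.4040
R₀ = 0.0000 + 11.1000 + 5.6780 + 0.5460 + 1.4040 = 18.7280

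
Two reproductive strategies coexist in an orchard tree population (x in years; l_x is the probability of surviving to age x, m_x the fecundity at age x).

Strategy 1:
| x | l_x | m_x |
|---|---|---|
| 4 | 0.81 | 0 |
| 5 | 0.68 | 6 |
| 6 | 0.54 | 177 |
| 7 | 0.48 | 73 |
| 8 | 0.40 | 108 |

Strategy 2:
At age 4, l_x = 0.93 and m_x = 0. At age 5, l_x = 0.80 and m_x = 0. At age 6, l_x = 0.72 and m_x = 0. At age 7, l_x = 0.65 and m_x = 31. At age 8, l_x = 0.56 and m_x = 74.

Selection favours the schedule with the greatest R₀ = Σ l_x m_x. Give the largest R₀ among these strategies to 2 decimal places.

177.90

Strategy 1: R₀ = 0.81×0 + 0.68×6 + 0.54×177 + 0.48×73 + 0.40×108 = 177.9000
Strategy 2: R₀ = 0.93×0 + 0.80×0 + 0.72×0 + 0.65×31 + 0.56×74 = 61.5900
Highest R₀: strategy 1 with 177.9000.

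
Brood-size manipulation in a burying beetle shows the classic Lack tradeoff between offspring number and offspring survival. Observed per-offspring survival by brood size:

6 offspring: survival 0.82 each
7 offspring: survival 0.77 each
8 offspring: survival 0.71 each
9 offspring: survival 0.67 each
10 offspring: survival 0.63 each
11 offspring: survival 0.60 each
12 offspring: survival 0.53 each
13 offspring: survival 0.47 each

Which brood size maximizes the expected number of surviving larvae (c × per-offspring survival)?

Expected surviving larvae = c × s(c):
  c=6: 6 × 0.82 = 4.920
  c=7: 7 × 0.77 = 5.390
  c=8: 8 × 0.71 = 5.680
  c=9: 9 × 0.67 = 6.030
  c=10: 10 × 0.63 = 6.300
  c=11: 11 × 0.60 = 6.600
  c=12: 12 × 0.53 = 6.360
  c=13: 13 × 0.47 = 6.110
Maximum at c = 11 (6.600 surviving larvae).

11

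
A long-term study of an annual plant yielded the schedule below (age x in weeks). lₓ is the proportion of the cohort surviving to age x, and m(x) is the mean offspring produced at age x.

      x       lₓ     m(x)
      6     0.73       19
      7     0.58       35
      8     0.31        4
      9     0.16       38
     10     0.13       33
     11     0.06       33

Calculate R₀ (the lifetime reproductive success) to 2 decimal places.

R₀ = Σ lₓ m(x):
  age 6: 0.73 × 19 = 13.8700
  age 7: 0.58 × 35 = 20.3000
  age 8: 0.31 × 4 = 1.2400
  age 9: 0.16 × 38 = 6.0800
  age 10: 0.13 × 33 = 4.2900
  age 11: 0.06 × 33 = 1.9800
R₀ = 13.8700 + 20.3000 + 1.2400 + 6.0800 + 4.2900 + 1.9800 = 47.7600

47.76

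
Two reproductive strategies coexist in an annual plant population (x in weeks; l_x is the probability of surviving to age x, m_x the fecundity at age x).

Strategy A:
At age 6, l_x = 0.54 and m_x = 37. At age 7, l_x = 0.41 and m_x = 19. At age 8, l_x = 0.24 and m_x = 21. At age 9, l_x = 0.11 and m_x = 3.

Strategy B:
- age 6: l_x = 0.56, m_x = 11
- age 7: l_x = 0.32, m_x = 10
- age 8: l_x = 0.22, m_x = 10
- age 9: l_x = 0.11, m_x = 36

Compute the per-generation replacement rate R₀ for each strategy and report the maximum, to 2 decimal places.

33.14

Strategy A: R₀ = 0.54×37 + 0.41×19 + 0.24×21 + 0.11×3 = 33.1400
Strategy B: R₀ = 0.56×11 + 0.32×10 + 0.22×10 + 0.11×36 = 15.5200
Highest R₀: strategy A with 33.1400.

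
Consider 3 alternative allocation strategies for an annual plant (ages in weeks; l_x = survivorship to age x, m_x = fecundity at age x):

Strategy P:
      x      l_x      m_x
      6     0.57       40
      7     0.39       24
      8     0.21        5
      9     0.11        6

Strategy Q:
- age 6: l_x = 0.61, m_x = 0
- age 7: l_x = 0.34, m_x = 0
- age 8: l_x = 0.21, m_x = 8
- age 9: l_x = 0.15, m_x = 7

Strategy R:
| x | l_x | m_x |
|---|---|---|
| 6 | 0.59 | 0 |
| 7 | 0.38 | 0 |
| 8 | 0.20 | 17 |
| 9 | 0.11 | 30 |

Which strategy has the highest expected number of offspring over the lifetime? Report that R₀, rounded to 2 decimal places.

Strategy P: R₀ = 0.57×40 + 0.39×24 + 0.21×5 + 0.11×6 = 33.8700
Strategy Q: R₀ = 0.61×0 + 0.34×0 + 0.21×8 + 0.15×7 = 2.7300
Strategy R: R₀ = 0.59×0 + 0.38×0 + 0.20×17 + 0.11×30 = 6.7000
Highest R₀: strategy P with 33.8700.

33.87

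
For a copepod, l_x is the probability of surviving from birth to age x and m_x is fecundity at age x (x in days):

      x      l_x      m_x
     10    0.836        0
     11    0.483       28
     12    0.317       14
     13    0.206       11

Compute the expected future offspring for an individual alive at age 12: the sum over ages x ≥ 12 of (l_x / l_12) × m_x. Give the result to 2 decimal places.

l_12 = 0.317. Conditional survival from age 12 to x is l_x / l_12.
  x=12: (0.317/0.317) × 14 = 14.0000
  x=13: (0.206/0.317) × 11 = 7.1483
Sum = 14.0000 + 7.1483 = 21.1483

21.15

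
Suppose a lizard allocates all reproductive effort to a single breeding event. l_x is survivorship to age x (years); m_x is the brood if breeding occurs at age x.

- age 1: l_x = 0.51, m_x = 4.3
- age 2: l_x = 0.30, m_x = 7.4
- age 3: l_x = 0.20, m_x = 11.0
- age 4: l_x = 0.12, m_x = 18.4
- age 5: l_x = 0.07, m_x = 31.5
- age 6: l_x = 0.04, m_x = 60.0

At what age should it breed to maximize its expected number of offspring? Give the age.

6

Expected offspring if breeding at age x = l_x × m_x:
  age 1: 0.51 × 4.3 = 2.193
  age 2: 0.30 × 7.4 = 2.220
  age 3: 0.20 × 11.0 = 2.200
  age 4: 0.12 × 18.4 = 2.208
  age 5: 0.07 × 31.5 = 2.205
  age 6: 0.04 × 60.0 = 2.400
Maximum at age 6 (2.400).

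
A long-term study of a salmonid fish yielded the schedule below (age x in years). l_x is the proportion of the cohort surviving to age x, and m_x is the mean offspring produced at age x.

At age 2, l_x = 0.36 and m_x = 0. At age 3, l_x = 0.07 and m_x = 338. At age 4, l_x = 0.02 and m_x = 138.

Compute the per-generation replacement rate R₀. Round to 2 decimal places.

26.42

R₀ = Σ l_x m_x:
  age 2: 0.36 × 0 = 0.0000
  age 3: 0.07 × 338 = 23.6600
  age 4: 0.02 × 138 = 2.7600
R₀ = 0.0000 + 23.6600 + 2.7600 = 26.4200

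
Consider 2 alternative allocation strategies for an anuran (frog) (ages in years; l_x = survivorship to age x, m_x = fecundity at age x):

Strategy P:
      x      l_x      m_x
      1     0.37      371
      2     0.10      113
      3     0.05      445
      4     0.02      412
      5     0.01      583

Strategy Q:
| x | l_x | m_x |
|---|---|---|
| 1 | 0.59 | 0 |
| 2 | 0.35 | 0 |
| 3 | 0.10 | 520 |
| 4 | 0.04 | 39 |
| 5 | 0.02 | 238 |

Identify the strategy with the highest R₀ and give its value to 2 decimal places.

184.89

Strategy P: R₀ = 0.37×371 + 0.10×113 + 0.05×445 + 0.02×412 + 0.01×583 = 184.8900
Strategy Q: R₀ = 0.59×0 + 0.35×0 + 0.10×520 + 0.04×39 + 0.02×238 = 58.3200
Highest R₀: strategy P with 184.8900.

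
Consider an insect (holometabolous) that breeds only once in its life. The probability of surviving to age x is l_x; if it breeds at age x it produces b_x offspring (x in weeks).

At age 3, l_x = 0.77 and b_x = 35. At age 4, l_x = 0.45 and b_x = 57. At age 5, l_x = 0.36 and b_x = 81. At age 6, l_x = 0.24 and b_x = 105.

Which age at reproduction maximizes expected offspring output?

Expected offspring if breeding at age x = l_x × b_x:
  age 3: 0.77 × 35 = 26.950
  age 4: 0.45 × 57 = 25.650
  age 5: 0.36 × 81 = 29.160
  age 6: 0.24 × 105 = 25.200
Maximum at age 5 (29.160).

5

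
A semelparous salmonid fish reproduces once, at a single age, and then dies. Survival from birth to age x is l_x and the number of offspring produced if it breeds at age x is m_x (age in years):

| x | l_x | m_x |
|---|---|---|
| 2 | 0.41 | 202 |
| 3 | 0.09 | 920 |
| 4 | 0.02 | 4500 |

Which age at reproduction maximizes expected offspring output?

Expected offspring if breeding at age x = l_x × m_x:
  age 2: 0.41 × 202 = 82.820
  age 3: 0.09 × 920 = 82.800
  age 4: 0.02 × 4500 = 90.000
Maximum at age 4 (90.000).

4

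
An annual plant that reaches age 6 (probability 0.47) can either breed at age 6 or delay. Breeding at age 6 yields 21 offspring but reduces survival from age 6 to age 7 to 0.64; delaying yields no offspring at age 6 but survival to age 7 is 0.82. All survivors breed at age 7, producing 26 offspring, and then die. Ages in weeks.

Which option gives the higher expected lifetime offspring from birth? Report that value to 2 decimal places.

breed at age 6: R₀ = 0.47 × (21 + 0.64 × 26) = 0.47 × 37.6400 = 17.6908
delay to age 7: R₀ = 0.47 × (0.82 × 26) = 0.47 × 21.3200 = 10.0204
Higher: breed at age 6 (17.6908).

17.69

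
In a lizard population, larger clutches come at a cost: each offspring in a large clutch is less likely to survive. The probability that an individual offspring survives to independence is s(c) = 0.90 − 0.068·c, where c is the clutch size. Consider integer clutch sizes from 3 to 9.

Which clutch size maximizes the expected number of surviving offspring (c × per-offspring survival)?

7

Expected surviving offspring = c × s(c):
  c=3: 3 × 0.696 = 2.088
  c=4: 4 × 0.628 = 2.512
  c=5: 5 × 0.560 = 2.800
  c=6: 6 × 0.492 = 2.952
  c=7: 7 × 0.424 = 2.968
  c=8: 8 × 0.356 = 2.848
  c=9: 9 × 0.288 = 2.592
Maximum at c = 7 (2.968 surviving offspring).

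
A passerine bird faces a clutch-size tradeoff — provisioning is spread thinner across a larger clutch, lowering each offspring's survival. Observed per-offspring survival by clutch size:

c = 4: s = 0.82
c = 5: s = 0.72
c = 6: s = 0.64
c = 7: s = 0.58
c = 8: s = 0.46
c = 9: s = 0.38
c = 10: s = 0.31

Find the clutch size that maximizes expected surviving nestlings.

Expected surviving nestlings = c × s(c):
  c=4: 4 × 0.82 = 3.280
  c=5: 5 × 0.72 = 3.600
  c=6: 6 × 0.64 = 3.840
  c=7: 7 × 0.58 = 4.060
  c=8: 8 × 0.46 = 3.680
  c=9: 9 × 0.38 = 3.420
  c=10: 10 × 0.31 = 3.100
Maximum at c = 7 (4.060 surviving nestlings).

7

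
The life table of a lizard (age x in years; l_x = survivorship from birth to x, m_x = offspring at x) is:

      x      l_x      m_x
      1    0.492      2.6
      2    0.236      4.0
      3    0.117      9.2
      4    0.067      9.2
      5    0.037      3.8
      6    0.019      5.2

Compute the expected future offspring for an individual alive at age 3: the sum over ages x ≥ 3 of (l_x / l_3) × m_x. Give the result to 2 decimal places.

l_3 = 0.117. Conditional survival from age 3 to x is l_x / l_3.
  x=3: (0.117/0.117) × 9.2 = 9.2000
  x=4: (0.067/0.117) × 9.2 = 5.2684
  x=5: (0.037/0.117) × 3.8 = 1.2017
  x=6: (0.019/0.117) × 5.2 = 0.8444
Sum = 9.2000 + 5.2684 + 1.2017 + 0.8444 = 16.5145

16.51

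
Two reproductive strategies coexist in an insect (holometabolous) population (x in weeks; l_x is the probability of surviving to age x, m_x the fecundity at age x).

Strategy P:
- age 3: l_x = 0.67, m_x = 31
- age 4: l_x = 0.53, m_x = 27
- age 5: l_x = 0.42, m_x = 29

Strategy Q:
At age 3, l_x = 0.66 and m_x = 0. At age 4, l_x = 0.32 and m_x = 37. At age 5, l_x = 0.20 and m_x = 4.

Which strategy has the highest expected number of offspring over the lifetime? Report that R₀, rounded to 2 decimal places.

Strategy P: R₀ = 0.67×31 + 0.53×27 + 0.42×29 = 47.2600
Strategy Q: R₀ = 0.66×0 + 0.32×37 + 0.20×4 = 12.6400
Highest R₀: strategy P with 47.2600.

47.26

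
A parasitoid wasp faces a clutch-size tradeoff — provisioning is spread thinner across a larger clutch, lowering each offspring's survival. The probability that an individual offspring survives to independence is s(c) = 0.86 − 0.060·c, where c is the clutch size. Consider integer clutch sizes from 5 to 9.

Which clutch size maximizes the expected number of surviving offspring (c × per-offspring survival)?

7

Expected surviving offspring = c × s(c):
  c=5: 5 × 0.560 = 2.800
  c=6: 6 × 0.500 = 3.000
  c=7: 7 × 0.440 = 3.080
  c=8: 8 × 0.380 = 3.040
  c=9: 9 × 0.320 = 2.880
Maximum at c = 7 (3.080 surviving offspring).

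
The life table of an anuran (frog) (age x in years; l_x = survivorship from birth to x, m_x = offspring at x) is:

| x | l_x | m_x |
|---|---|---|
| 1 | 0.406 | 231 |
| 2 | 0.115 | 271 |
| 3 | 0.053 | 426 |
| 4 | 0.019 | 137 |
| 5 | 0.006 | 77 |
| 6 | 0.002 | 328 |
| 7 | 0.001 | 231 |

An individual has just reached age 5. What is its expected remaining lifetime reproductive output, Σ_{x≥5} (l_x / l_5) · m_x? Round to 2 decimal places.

224.83

l_5 = 0.006. Conditional survival from age 5 to x is l_x / l_5.
  x=5: (0.006/0.006) × 77 = 77.0000
  x=6: (0.002/0.006) × 328 = 109.3333
  x=7: (0.001/0.006) × 231 = 38.5000
Sum = 77.0000 + 109.3333 + 38.5000 = 224.8333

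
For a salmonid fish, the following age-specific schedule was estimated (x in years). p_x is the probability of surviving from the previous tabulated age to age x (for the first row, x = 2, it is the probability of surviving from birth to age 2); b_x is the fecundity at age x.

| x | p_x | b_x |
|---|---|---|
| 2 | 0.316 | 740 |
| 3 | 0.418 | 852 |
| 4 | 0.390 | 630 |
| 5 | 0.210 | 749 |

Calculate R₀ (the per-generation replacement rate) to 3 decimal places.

386.936

Survivorship from birth: l_x = p_2·p_3·…·p_x.
  l_2 = 0.31600
  l_3 = 0.13209
  l_4 = 0.05151
  l_5 = 0.01082
R₀ = Σ l_x b_x:
  age 2: 0.31600 × 740 = 233.8400
  age 3: 0.13209 × 852 = 112.5407
  age 4: 0.05151 × 630 = 32.4513
  age 5: 0.01082 × 749 = 8.1042
R₀ = 233.8400 + 112.5407 + 32.4513 + 8.1042 = 386.9362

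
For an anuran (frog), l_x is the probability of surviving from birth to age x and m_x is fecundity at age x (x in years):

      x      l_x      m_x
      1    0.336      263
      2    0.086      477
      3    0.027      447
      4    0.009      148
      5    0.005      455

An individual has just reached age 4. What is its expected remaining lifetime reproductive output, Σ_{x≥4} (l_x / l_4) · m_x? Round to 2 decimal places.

400.78

l_4 = 0.009. Conditional survival from age 4 to x is l_x / l_4.
  x=4: (0.009/0.009) × 148 = 148.0000
  x=5: (0.005/0.009) × 455 = 252.7778
Sum = 148.0000 + 252.7778 = 400.7778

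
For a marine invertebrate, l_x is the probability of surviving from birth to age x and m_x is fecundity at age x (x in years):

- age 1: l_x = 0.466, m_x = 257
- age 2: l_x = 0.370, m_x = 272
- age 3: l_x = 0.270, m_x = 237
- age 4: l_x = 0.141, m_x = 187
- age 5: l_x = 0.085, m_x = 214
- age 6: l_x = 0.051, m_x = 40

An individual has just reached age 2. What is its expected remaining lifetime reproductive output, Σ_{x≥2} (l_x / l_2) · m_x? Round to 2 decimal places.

l_2 = 0.370. Conditional survival from age 2 to x is l_x / l_2.
  x=2: (0.370/0.370) × 272 = 272.0000
  x=3: (0.270/0.370) × 237 = 172.9459
  x=4: (0.141/0.370) × 187 = 71.2622
  x=5: (0.085/0.370) × 214 = 49.1622
  x=6: (0.051/0.370) × 40 = 5.5135
Sum = 272.0000 + 172.9459 + 71.2622 + 49.1622 + 5.5135 = 570.8838

570.88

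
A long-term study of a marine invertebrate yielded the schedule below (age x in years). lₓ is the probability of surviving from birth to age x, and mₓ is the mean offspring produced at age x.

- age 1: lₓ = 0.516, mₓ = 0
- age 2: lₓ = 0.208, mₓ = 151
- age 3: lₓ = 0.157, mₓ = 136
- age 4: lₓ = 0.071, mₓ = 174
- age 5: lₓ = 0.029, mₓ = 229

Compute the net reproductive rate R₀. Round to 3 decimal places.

71.755

R₀ = Σ lₓ mₓ:
  age 1: 0.516 × 0 = 0.0000
  age 2: 0.208 × 151 = 31.4080
  age 3: 0.157 × 136 = 21.3520
  age 4: 0.071 × 174 = 12.3540
  age 5: 0.029 × 229 = 6.6410
R₀ = 0.0000 + 31.4080 + 21.3520 + 12.3540 + 6.6410 = 71.7550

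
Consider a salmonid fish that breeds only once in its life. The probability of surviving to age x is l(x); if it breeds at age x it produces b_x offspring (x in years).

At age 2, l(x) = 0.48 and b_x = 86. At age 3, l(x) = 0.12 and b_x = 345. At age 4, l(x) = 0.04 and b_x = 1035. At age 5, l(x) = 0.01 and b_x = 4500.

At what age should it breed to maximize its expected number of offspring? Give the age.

5

Expected offspring if breeding at age x = l(x) × b_x:
  age 2: 0.48 × 86 = 41.280
  age 3: 0.12 × 345 = 41.400
  age 4: 0.04 × 1035 = 41.400
  age 5: 0.01 × 4500 = 45.000
Maximum at age 5 (45.000).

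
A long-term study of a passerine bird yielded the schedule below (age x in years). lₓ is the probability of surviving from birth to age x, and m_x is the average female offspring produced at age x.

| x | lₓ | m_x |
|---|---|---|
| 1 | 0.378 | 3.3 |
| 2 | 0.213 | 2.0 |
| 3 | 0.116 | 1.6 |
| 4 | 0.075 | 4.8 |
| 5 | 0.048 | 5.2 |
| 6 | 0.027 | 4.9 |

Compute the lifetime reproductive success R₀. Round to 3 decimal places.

2.601

R₀ = Σ lₓ m_x:
  age 1: 0.378 × 3.3 = 1.2474
  age 2: 0.213 × 2.0 = 0.4260
  age 3: 0.116 × 1.6 = 0.1856
  age 4: 0.075 × 4.8 = 0.3600
  age 5: 0.048 × 5.2 = 0.2496
  age 6: 0.027 × 4.9 = 0.1323
R₀ = 1.2474 + 0.4260 + 0.1856 + 0.3600 + 0.2496 + 0.1323 = 2.6009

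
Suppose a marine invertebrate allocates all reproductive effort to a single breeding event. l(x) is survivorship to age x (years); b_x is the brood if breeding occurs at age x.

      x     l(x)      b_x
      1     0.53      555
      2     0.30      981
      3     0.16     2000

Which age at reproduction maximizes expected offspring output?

Expected offspring if breeding at age x = l(x) × b_x:
  age 1: 0.53 × 555 = 294.150
  age 2: 0.30 × 981 = 294.300
  age 3: 0.16 × 2000 = 320.000
Maximum at age 3 (320.000).

3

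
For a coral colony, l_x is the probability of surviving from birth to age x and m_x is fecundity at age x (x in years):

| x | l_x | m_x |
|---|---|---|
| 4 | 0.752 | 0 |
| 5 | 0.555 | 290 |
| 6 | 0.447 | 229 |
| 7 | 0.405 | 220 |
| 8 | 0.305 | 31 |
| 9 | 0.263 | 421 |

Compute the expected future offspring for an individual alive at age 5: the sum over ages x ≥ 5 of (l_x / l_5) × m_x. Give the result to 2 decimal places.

851.52

l_5 = 0.555. Conditional survival from age 5 to x is l_x / l_5.
  x=5: (0.555/0.555) × 290 = 290.0000
  x=6: (0.447/0.555) × 229 = 184.4378
  x=7: (0.405/0.555) × 220 = 160.5405
  x=8: (0.305/0.555) × 31 = 17.0360
  x=9: (0.263/0.555) × 421 = 199.5009
Sum = 290.0000 + 184.4378 + 160.5405 + 17.0360 + 199.5009 = 851.5153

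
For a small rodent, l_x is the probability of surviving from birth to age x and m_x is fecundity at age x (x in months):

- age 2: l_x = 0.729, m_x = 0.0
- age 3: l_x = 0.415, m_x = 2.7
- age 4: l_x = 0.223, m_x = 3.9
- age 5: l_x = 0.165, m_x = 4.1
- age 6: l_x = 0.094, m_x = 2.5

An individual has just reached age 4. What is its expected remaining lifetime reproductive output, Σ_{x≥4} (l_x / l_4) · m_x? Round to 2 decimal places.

l_4 = 0.223. Conditional survival from age 4 to x is l_x / l_4.
  x=4: (0.223/0.223) × 3.9 = 3.9000
  x=5: (0.165/0.223) × 4.1 = 3.0336
  x=6: (0.094/0.223) × 2.5 = 1.0538
Sum = 3.9000 + 3.0336 + 1.0538 = 7.9874

7.99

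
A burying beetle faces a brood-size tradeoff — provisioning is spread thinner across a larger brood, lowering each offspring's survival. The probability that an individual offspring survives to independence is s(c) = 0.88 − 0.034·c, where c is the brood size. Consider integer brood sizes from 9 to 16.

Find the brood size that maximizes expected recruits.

Expected recruits = c × s(c):
  c=9: 9 × 0.574 = 5.166
  c=10: 10 × 0.540 = 5.400
  c=11: 11 × 0.506 = 5.566
  c=12: 12 × 0.472 = 5.664
  c=13: 13 × 0.438 = 5.694
  c=14: 14 × 0.404 = 5.656
  c=15: 15 × 0.370 = 5.550
  c=16: 16 × 0.336 = 5.376
Maximum at c = 13 (5.694 recruits).

13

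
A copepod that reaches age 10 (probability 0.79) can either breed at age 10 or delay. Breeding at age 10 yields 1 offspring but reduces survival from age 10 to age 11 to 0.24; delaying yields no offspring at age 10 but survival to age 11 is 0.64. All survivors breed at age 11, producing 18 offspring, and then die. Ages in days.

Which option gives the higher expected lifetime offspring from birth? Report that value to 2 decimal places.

9.10

breed at age 10: R₀ = 0.79 × (1 + 0.24 × 18) = 0.79 × 5.3200 = 4.2028
delay to age 11: R₀ = 0.79 × (0.64 × 18) = 0.79 × 11.5200 = 9.1008
Higher: delay to age 11 (9.1008).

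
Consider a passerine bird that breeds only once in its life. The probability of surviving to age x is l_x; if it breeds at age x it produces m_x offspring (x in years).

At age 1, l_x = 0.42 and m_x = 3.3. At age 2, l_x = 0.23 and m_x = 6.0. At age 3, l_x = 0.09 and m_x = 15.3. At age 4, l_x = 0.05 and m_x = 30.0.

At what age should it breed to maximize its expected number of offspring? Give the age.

Expected offspring if breeding at age x = l_x × m_x:
  age 1: 0.42 × 3.3 = 1.386
  age 2: 0.23 × 6.0 = 1.380
  age 3: 0.09 × 15.3 = 1.377
  age 4: 0.05 × 30.0 = 1.500
Maximum at age 4 (1.500).

4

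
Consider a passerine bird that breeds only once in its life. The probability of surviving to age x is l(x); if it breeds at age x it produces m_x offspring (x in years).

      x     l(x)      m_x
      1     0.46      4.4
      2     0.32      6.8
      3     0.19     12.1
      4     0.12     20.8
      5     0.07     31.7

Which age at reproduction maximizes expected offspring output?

Expected offspring if breeding at age x = l(x) × m_x:
  age 1: 0.46 × 4.4 = 2.024
  age 2: 0.32 × 6.8 = 2.176
  age 3: 0.19 × 12.1 = 2.299
  age 4: 0.12 × 20.8 = 2.496
  age 5: 0.07 × 31.7 = 2.219
Maximum at age 4 (2.496).

4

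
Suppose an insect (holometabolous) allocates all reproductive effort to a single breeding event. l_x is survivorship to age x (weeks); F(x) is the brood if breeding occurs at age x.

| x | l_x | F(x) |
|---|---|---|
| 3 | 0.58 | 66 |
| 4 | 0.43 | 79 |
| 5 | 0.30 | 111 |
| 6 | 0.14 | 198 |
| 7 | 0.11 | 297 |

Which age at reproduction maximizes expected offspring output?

Expected offspring if breeding at age x = l_x × F(x):
  age 3: 0.58 × 66 = 38.280
  age 4: 0.43 × 79 = 33.970
  age 5: 0.30 × 111 = 33.300
  age 6: 0.14 × 198 = 27.720
  age 7: 0.11 × 297 = 32.670
Maximum at age 3 (38.280).

3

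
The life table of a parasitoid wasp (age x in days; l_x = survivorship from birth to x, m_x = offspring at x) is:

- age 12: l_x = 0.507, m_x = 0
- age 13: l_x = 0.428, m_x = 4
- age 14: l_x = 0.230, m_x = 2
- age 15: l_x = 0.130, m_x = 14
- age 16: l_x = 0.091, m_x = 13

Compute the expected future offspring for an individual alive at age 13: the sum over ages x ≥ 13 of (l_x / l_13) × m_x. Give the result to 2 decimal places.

12.09

l_13 = 0.428. Conditional survival from age 13 to x is l_x / l_13.
  x=13: (0.428/0.428) × 4 = 4.0000
  x=14: (0.230/0.428) × 2 = 1.0748
  x=15: (0.130/0.428) × 14 = 4.2523
  x=16: (0.091/0.428) × 13 = 2.7640
Sum = 4.0000 + 1.0748 + 4.2523 + 2.7640 = 12.0911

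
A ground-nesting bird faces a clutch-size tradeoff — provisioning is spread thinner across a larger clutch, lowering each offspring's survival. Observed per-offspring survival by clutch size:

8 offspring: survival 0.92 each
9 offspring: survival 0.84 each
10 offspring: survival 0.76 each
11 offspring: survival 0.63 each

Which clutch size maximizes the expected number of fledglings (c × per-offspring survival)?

10

Expected fledglings = c × s(c):
  c=8: 8 × 0.92 = 7.360
  c=9: 9 × 0.84 = 7.560
  c=10: 10 × 0.76 = 7.600
  c=11: 11 × 0.63 = 6.930
Maximum at c = 10 (7.600 fledglings).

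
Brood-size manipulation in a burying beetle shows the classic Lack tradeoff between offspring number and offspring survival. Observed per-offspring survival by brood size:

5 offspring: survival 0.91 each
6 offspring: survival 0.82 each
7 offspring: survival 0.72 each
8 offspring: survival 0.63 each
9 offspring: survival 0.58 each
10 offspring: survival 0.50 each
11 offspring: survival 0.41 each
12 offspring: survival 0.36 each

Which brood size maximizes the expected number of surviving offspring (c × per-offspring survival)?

Expected surviving offspring = c × s(c):
  c=5: 5 × 0.91 = 4.550
  c=6: 6 × 0.82 = 4.920
  c=7: 7 × 0.72 = 5.040
  c=8: 8 × 0.63 = 5.040
  c=9: 9 × 0.58 = 5.220
  c=10: 10 × 0.50 = 5.000
  c=11: 11 × 0.41 = 4.510
  c=12: 12 × 0.36 = 4.320
Maximum at c = 9 (5.220 surviving offspring).

9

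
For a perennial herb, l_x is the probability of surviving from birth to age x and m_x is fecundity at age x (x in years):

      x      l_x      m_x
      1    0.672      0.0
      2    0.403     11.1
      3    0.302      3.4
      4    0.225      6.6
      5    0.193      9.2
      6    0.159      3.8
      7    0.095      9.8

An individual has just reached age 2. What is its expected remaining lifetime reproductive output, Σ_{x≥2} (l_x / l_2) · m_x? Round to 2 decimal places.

l_2 = 0.403. Conditional survival from age 2 to x is l_x / l_2.
  x=2: (0.403/0.403) × 11.1 = 11.1000
  x=3: (0.302/0.403) × 3.4 = 2.5479
  x=4: (0.225/0.403) × 6.6 = 3.6849
  x=5: (0.193/0.403) × 9.2 = 4.4060
  x=6: (0.159/0.403) × 3.8 = 1.4993
  x=7: (0.095/0.403) × 9.8 = 2.3102
Sum = 11.1000 + 2.5479 + 3.6849 + 4.4060 + 1.4993 + 2.3102 = 25.5481

25.55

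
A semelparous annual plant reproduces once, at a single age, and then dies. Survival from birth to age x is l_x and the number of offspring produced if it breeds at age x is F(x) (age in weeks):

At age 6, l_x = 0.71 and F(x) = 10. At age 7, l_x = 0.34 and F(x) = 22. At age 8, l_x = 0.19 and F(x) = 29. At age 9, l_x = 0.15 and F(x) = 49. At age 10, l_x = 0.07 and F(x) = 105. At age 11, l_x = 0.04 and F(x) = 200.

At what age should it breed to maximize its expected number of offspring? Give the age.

11

Expected offspring if breeding at age x = l_x × F(x):
  age 6: 0.71 × 10 = 7.100
  age 7: 0.34 × 22 = 7.480
  age 8: 0.19 × 29 = 5.510
  age 9: 0.15 × 49 = 7.350
  age 10: 0.07 × 105 = 7.350
  age 11: 0.04 × 200 = 8.000
Maximum at age 11 (8.000).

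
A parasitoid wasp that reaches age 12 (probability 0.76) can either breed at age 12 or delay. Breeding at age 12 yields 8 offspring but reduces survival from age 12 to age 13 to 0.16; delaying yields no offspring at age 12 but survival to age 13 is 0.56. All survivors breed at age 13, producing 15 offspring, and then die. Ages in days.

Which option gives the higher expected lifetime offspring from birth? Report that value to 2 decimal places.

breed at age 12: R₀ = 0.76 × (8 + 0.16 × 15) = 0.76 × 10.4000 = 7.9040
delay to age 13: R₀ = 0.76 × (0.56 × 15) = 0.76 × 8.4000 = 6.3840
Higher: breed at age 12 (7.9040).

7.90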